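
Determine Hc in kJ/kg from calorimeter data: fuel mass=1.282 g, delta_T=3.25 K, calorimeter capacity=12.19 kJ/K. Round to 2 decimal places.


Hc = C_cal * delta_T / m_fuel
Q_released = 12.19 * 3.25 = 39.6175 kJ
m_fuel = 1.282 g = 1.282/1000 kg = 0.001282 kg
Hc = 39.6175 / 0.001282 = 30902.89 kJ/kg


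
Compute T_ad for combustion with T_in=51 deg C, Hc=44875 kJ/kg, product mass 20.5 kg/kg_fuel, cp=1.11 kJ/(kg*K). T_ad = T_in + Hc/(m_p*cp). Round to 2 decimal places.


T_ad = T_in + Hc / (m_p * cp)
Denominator = 20.5 * 1.11 = 22.7550
Temperature rise = 44875 / 22.7550 = 1972.09 K
T_ad = 51 + 1972.09 = 2023.09 deg C


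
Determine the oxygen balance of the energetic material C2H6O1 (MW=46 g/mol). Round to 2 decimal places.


OB = -1600 * (2C + H/2 - O) / MW
Inner = 2*2 + 6/2 - 1 = 6.00
OB = -1600 * 6.00 / 46 = -208.70%


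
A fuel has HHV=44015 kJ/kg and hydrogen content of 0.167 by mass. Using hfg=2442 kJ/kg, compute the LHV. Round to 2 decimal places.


LHV = HHV - hfg * 9 * H
Water correction = 2442 * 9 * 0.167 = 3670.326 kJ/kg
LHV = 44015 - 3670.326 = 40344.67 kJ/kg


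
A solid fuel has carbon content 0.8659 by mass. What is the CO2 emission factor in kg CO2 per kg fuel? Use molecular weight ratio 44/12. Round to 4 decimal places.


EF = C_frac * (M_CO2 / M_C)
EF = 0.8659 * (44/12)
EF = 0.8659 * 3.666667 = 3.1750 kg_CO2/kg_fuel


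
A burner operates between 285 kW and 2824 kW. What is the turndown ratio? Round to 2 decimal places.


TDR = Q_max / Q_min
TDR = 2824 / 285 = 9.91


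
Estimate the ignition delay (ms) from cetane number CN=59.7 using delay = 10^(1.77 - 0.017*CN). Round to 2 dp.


delay = 10^(1.77 - 0.017*CN)
Exponent = 1.77 - 0.017*59.7 = 0.7551
delay = 10^0.7551 = 5.69 ms


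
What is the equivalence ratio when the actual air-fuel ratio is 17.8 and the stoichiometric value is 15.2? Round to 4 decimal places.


phi = AFR_stoich / AFR_actual
phi = 15.2 / 17.8 = 0.8539


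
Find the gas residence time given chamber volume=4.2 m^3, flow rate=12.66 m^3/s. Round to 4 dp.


tau = V / Q_flow
tau = 4.2 / 12.66 = 0.3318 s


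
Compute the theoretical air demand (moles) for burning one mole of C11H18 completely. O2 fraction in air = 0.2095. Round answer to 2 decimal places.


Balanced combustion: C11H18 + 15.5 O2 -> 11 CO2 + 9 H2O
O2 needed = C + H/4 = 11 + 18/4 = 15.50 moles
Air moles = O2 / 0.2095 = 15.50 / 0.2095 = 73.99 moles air


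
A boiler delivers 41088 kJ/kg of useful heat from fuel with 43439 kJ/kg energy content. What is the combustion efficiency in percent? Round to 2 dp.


Efficiency = (Q_useful / Q_fuel) * 100
Efficiency = (41088 / 43439) * 100
Efficiency = 0.9459 * 100 = 94.59%


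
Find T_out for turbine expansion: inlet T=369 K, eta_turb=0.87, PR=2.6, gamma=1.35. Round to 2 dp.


T_out = T_in * (1 - eta * (1 - PR^(-(gamma-1)/gamma)))
Exponent = -(1.35-1)/1.35 = -0.25925926
PR^exp = 2.6^(-0.25925926) = 0.78057442
Factor = 1 - 0.87*(1 - 0.78057442) = 0.80909975
T_out = 369 * 0.80909975 = 298.56 K


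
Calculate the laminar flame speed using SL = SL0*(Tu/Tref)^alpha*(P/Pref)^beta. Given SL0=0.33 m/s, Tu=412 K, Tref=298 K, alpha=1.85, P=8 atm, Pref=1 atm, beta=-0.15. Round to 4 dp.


SL = SL0 * (Tu/Tref)^alpha * (P/Pref)^beta
T ratio = 412/298 = 1.38255034
(T ratio)^alpha = 1.38255034^1.85 = 1.820790
(P/Pref)^beta = 8^(-0.15) = 0.732043
SL = 0.33 * 1.820790 * 0.732043 = 0.4399 m/s


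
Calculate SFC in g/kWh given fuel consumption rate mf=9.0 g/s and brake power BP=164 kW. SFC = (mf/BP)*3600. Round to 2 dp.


SFC = (mf / BP) * 3600
Rate = 9.0 / 164 = 0.054878 g/(s*kW)
SFC = 0.054878 * 3600 = 197.56 g/kWh


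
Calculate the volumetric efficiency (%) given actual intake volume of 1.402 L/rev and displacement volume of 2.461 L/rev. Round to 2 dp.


eta_v = (V_actual / V_disp) * 100
Ratio = 1.402 / 2.461 = 0.5697
eta_v = 0.5697 * 100 = 56.97%


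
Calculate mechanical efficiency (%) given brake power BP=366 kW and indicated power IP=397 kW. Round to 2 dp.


eta_mech = (BP / IP) * 100
Ratio = 366 / 397 = 0.9219
eta_mech = 0.9219 * 100 = 92.19%


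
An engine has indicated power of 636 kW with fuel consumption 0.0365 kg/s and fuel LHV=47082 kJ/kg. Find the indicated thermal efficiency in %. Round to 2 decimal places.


eta_ith = (IP / (mf * LHV)) * 100
Denominator = 0.0365 * 47082 = 1718.4930 kW
eta_ith = (636 / 1718.4930) * 100 = 37.01%


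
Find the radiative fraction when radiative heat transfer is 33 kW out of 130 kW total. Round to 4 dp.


f_rad = Q_rad / Q_total
f_rad = 33 / 130 = 0.2538


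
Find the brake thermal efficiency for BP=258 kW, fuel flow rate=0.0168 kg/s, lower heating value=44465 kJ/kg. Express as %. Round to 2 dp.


eta_BTE = (BP / (mf * LHV)) * 100
Denominator = 0.0168 * 44465 = 747.0120 kW
eta_BTE = (258 / 747.0120) * 100 = 34.54%


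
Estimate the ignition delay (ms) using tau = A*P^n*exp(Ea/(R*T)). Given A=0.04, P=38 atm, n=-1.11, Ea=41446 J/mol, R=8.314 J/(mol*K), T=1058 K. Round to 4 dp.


tau = A * P^n * exp(Ea/(R*T))
P^n = 38^(-1.11) = 0.01763763
Ea/(R*T) = 41446/(8.314*1058) = 4.711801
exp(Ea/(R*T)) = 111.252339
tau = 0.04 * 0.01763763 * 111.252339 = 0.0785 ms


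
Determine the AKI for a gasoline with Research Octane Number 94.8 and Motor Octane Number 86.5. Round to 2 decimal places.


AKI = (RON + MON) / 2
AKI = (94.8 + 86.5) / 2
AKI = 181.3 / 2 = 90.65


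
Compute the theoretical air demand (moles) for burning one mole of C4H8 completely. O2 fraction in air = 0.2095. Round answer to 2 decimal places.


Balanced combustion: C4H8 + 6 O2 -> 4 CO2 + 4 H2O
O2 needed = C + H/4 = 4 + 8/4 = 6.00 moles
Air moles = O2 / 0.2095 = 6.00 / 0.2095 = 28.64 moles air


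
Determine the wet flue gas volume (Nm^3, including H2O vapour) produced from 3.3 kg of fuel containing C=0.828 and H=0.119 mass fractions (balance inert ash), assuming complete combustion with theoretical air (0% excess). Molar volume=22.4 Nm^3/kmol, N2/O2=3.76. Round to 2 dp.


Per kg fuel: CO2 = (C/12 kmol)*22.4 = (0.828/12)*22.4 = 1.54560 Nm^3
Per kg fuel: H2O = (H/2 kmol)*22.4 = (0.119/2)*22.4 = 1.33280 Nm^3
O2 needed per kg fuel = C/12 + H/4 = 0.828/12 + 0.119/4 = 0.09875000 kmol
Per kg fuel: N2 = O2*3.76*22.4 = 0.09875000*3.76*22.4 = 8.31712 Nm^3
Total per kg = 1.54560 + 1.33280 + 8.31712 = 11.19552 Nm^3
Total = 11.19552 * 3.3 = 36.95 Nm^3


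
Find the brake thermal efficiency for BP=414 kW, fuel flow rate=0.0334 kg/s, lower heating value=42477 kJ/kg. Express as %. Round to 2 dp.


eta_BTE = (BP / (mf * LHV)) * 100
Denominator = 0.0334 * 42477 = 1418.7318 kW
eta_BTE = (414 / 1418.7318) * 100 = 29.18%


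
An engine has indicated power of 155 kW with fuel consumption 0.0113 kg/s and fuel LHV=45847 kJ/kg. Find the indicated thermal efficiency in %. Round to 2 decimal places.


eta_ith = (IP / (mf * LHV)) * 100
Denominator = 0.0113 * 45847 = 518.0711 kW
eta_ith = (155 / 518.0711) * 100 = 29.92%


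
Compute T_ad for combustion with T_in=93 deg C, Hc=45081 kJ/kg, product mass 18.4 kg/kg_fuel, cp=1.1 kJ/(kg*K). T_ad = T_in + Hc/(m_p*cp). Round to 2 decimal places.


T_ad = T_in + Hc / (m_p * cp)
Denominator = 18.4 * 1.1 = 20.2400
Temperature rise = 45081 / 20.2400 = 2227.32 K
T_ad = 93 + 2227.32 = 2320.32 deg C


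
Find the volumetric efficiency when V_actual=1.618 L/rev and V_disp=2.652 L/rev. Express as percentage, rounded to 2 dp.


eta_v = (V_actual / V_disp) * 100
Ratio = 1.618 / 2.652 = 0.6101
eta_v = 0.6101 * 100 = 61.01%


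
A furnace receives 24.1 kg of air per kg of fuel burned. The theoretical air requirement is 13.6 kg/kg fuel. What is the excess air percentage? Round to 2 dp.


Excess air = actual - stoichiometric = 24.1 - 13.6 = 10.50 kg/kg fuel
Excess air % = (excess / stoich) * 100 = (10.50 / 13.6) * 100 = 77.21%


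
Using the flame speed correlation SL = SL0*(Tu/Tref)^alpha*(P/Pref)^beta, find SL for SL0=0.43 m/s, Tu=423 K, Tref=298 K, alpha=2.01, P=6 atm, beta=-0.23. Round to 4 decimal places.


SL = SL0 * (Tu/Tref)^alpha * (P/Pref)^beta
T ratio = 423/298 = 1.41946309
(T ratio)^alpha = 1.41946309^2.01 = 2.021946
(P/Pref)^beta = 6^(-0.23) = 0.662255
SL = 0.43 * 2.021946 * 0.662255 = 0.5758 m/s


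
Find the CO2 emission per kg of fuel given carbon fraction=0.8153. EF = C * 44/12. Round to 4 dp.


EF = C_frac * (M_CO2 / M_C)
EF = 0.8153 * (44/12)
EF = 0.8153 * 3.666667 = 2.9894 kg_CO2/kg_fuel


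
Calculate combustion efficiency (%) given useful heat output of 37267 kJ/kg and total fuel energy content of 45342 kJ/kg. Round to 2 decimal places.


Efficiency = (Q_useful / Q_fuel) * 100
Efficiency = (37267 / 45342) * 100
Efficiency = 0.8219 * 100 = 82.19%


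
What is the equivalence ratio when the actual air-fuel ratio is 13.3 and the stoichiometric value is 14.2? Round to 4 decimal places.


phi = AFR_stoich / AFR_actual
phi = 14.2 / 13.3 = 1.0677


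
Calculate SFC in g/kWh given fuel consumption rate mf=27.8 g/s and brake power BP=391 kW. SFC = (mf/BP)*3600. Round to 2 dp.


SFC = (mf / BP) * 3600
Rate = 27.8 / 391 = 0.071100 g/(s*kW)
SFC = 0.071100 * 3600 = 255.96 g/kWh


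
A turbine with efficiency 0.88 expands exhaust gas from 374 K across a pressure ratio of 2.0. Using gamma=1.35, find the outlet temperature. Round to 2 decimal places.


T_out = T_in * (1 - eta * (1 - PR^(-(gamma-1)/gamma)))
Exponent = -(1.35-1)/1.35 = -0.25925926
PR^exp = 2.0^(-0.25925926) = 0.83551680
Factor = 1 - 0.88*(1 - 0.83551680) = 0.85525478
T_out = 374 * 0.85525478 = 319.87 K


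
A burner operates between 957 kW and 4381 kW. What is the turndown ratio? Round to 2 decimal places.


TDR = Q_max / Q_min
TDR = 4381 / 957 = 4.58


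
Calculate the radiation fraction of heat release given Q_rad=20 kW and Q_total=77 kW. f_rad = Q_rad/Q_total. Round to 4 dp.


f_rad = Q_rad / Q_total
f_rad = 20 / 77 = 0.2597


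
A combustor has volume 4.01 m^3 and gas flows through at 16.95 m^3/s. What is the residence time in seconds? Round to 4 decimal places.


tau = V / Q_flow
tau = 4.01 / 16.95 = 0.2366 s


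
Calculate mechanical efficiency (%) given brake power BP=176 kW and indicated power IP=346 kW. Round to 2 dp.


eta_mech = (BP / IP) * 100
Ratio = 176 / 346 = 0.5087
eta_mech = 0.5087 * 100 = 50.87%


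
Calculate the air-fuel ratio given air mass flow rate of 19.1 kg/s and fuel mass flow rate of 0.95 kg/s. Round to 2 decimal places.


AFR = m_air / m_fuel
AFR = 19.1 / 0.95 = 20.11


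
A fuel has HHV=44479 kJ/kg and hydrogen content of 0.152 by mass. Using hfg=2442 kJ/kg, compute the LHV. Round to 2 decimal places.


LHV = HHV - hfg * 9 * H
Water correction = 2442 * 9 * 0.152 = 3340.656 kJ/kg
LHV = 44479 - 3340.656 = 41138.34 kJ/kg


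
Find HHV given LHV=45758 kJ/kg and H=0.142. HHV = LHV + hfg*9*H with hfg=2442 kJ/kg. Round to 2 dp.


HHV = LHV + hfg * 9 * H
Water addition = 2442 * 9 * 0.142 = 3120.876 kJ/kg
HHV = 45758 + 3120.876 = 48878.88 kJ/kg


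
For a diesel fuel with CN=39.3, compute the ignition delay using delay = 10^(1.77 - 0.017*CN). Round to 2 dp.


delay = 10^(1.77 - 0.017*CN)
Exponent = 1.77 - 0.017*39.3 = 1.1019
delay = 10^1.1019 = 12.64 ms


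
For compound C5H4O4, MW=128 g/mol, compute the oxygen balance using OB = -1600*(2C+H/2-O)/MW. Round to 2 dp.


OB = -1600 * (2C + H/2 - O) / MW
Inner = 2*5 + 4/2 - 4 = 8.00
OB = -1600 * 8.00 / 128 = -100.00%


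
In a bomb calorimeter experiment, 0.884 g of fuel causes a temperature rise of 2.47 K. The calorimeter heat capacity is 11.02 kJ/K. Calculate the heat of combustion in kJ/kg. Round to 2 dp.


Hc = C_cal * delta_T / m_fuel
Q_released = 11.02 * 2.47 = 27.2194 kJ
m_fuel = 0.884 g = 0.884/1000 kg = 0.000884 kg
Hc = 27.2194 / 0.000884 = 30791.18 kJ/kg


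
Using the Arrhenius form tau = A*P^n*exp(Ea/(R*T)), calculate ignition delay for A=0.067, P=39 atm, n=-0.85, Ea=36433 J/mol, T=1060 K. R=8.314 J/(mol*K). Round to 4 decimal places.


tau = A * P^n * exp(Ea/(R*T))
P^n = 39^(-0.85) = 0.04442169
Ea/(R*T) = 36433/(8.314*1060) = 4.134082
exp(Ea/(R*T)) = 62.432229
tau = 0.067 * 0.04442169 * 62.432229 = 0.1858 ms


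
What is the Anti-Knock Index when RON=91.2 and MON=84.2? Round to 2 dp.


AKI = (RON + MON) / 2
AKI = (91.2 + 84.2) / 2
AKI = 175.4 / 2 = 87.70


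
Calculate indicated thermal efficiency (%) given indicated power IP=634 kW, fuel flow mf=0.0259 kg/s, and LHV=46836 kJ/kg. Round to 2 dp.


eta_ith = (IP / (mf * LHV)) * 100
Denominator = 0.0259 * 46836 = 1213.0524 kW
eta_ith = (634 / 1213.0524) * 100 = 52.26%


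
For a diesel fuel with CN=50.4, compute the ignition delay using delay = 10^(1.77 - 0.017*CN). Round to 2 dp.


delay = 10^(1.77 - 0.017*CN)
Exponent = 1.77 - 0.017*50.4 = 0.9132
delay = 10^0.9132 = 8.19 ms


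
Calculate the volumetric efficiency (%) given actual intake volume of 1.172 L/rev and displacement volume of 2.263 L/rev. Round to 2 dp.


eta_v = (V_actual / V_disp) * 100
Ratio = 1.172 / 2.263 = 0.5179
eta_v = 0.5179 * 100 = 51.79%


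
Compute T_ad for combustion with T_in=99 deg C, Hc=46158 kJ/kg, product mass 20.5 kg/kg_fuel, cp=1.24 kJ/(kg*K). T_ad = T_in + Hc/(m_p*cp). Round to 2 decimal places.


T_ad = T_in + Hc / (m_p * cp)
Denominator = 20.5 * 1.24 = 25.4200
Temperature rise = 46158 / 25.4200 = 1815.81 K
T_ad = 99 + 1815.81 = 1914.81 deg C


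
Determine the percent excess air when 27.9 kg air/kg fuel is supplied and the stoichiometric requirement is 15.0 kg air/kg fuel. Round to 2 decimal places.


Excess air = actual - stoichiometric = 27.9 - 15.0 = 12.90 kg/kg fuel
Excess air % = (excess / stoich) * 100 = (12.90 / 15.0) * 100 = 86.00%


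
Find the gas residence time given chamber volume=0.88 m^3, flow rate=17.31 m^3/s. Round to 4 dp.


tau = V / Q_flow
tau = 0.88 / 17.31 = 0.0508 s


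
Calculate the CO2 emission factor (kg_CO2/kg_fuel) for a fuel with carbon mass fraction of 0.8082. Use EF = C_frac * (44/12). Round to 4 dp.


EF = C_frac * (M_CO2 / M_C)
EF = 0.8082 * (44/12)
EF = 0.8082 * 3.666667 = 2.9634 kg_CO2/kg_fuel


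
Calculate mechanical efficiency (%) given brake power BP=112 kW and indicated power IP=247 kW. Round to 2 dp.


eta_mech = (BP / IP) * 100
Ratio = 112 / 247 = 0.4534
eta_mech = 0.4534 * 100 = 45.34%


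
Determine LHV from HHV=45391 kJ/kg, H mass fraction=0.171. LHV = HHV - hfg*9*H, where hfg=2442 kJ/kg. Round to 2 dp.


LHV = HHV - hfg * 9 * H
Water correction = 2442 * 9 * 0.171 = 3758.238 kJ/kg
LHV = 45391 - 3758.238 = 41632.76 kJ/kg


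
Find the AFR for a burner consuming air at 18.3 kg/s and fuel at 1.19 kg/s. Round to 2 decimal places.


AFR = m_air / m_fuel
AFR = 18.3 / 1.19 = 15.38


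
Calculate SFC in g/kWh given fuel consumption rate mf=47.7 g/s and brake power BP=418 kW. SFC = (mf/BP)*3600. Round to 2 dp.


SFC = (mf / BP) * 3600
Rate = 47.7 / 418 = 0.114115 g/(s*kW)
SFC = 0.114115 * 3600 = 410.81 g/kWh


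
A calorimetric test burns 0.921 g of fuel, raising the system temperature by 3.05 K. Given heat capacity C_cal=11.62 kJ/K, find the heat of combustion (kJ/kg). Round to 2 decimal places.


Hc = C_cal * delta_T / m_fuel
Q_released = 11.62 * 3.05 = 35.4410 kJ
m_fuel = 0.921 g = 0.921/1000 kg = 0.000921 kg
Hc = 35.4410 / 0.000921 = 38481.00 kJ/kg


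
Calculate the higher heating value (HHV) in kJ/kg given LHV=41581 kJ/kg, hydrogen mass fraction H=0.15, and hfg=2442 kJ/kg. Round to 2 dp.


HHV = LHV + hfg * 9 * H
Water addition = 2442 * 9 * 0.15 = 3296.700 kJ/kg
HHV = 41581 + 3296.700 = 44877.70 kJ/kg


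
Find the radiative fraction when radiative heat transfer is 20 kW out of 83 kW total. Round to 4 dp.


f_rad = Q_rad / Q_total
f_rad = 20 / 83 = 0.2410


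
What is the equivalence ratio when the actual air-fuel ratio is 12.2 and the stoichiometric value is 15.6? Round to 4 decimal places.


phi = AFR_stoich / AFR_actual
phi = 15.6 / 12.2 = 1.2787


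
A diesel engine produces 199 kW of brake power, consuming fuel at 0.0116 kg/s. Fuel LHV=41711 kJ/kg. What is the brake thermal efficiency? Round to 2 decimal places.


eta_BTE = (BP / (mf * LHV)) * 100
Denominator = 0.0116 * 41711 = 483.8476 kW
eta_BTE = (199 / 483.8476) * 100 = 41.13%


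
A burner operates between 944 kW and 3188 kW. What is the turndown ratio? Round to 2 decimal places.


TDR = Q_max / Q_min
TDR = 3188 / 944 = 3.38


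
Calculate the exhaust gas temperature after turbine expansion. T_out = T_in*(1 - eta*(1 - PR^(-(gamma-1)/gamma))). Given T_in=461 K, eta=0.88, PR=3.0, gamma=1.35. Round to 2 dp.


T_out = T_in * (1 - eta * (1 - PR^(-(gamma-1)/gamma)))
Exponent = -(1.35-1)/1.35 = -0.25925926
PR^exp = 3.0^(-0.25925926) = 0.75214556
Factor = 1 - 0.88*(1 - 0.75214556) = 0.78188809
T_out = 461 * 0.78188809 = 360.45 K


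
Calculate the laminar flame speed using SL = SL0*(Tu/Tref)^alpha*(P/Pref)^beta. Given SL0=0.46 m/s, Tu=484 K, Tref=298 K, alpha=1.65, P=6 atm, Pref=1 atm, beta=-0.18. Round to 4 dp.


SL = SL0 * (Tu/Tref)^alpha * (P/Pref)^beta
T ratio = 484/298 = 1.62416107
(T ratio)^alpha = 1.62416107^1.65 = 2.226066
(P/Pref)^beta = 6^(-0.18) = 0.724324
SL = 0.46 * 2.226066 * 0.724324 = 0.7417 m/s


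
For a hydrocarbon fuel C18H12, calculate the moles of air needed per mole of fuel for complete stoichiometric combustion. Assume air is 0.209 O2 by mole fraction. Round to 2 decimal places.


Balanced combustion: C18H12 + 21 O2 -> 18 CO2 + 6 H2O
O2 needed = C + H/4 = 18 + 12/4 = 21.00 moles
Air moles = O2 / 0.209 = 21.00 / 0.209 = 100.48 moles air


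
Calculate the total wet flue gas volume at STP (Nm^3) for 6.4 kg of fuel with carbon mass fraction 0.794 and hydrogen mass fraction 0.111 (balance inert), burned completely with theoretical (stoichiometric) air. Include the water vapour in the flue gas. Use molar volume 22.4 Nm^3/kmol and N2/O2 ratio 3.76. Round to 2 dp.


Per kg fuel: CO2 = (C/12 kmol)*22.4 = (0.794/12)*22.4 = 1.48213 Nm^3
Per kg fuel: H2O = (H/2 kmol)*22.4 = (0.111/2)*22.4 = 1.24320 Nm^3
O2 needed per kg fuel = C/12 + H/4 = 0.794/12 + 0.111/4 = 0.09391667 kmol
Per kg fuel: N2 = O2*3.76*22.4 = 0.09391667*3.76*22.4 = 7.91004 Nm^3
Total per kg = 1.48213 + 1.24320 + 7.91004 = 10.63537 Nm^3
Total = 10.63537 * 6.4 = 68.07 Nm^3


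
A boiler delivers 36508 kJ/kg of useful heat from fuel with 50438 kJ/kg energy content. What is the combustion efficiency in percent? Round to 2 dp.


Efficiency = (Q_useful / Q_fuel) * 100
Efficiency = (36508 / 50438) * 100
Efficiency = 0.7238 * 100 = 72.38%


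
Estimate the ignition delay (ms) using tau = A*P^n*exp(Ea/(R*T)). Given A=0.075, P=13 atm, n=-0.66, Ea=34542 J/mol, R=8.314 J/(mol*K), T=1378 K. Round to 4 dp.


tau = A * P^n * exp(Ea/(R*T))
P^n = 13^(-0.66) = 0.18399134
Ea/(R*T) = 34542/(8.314*1378) = 3.015006
exp(Ea/(R*T)) = 20.389222
tau = 0.075 * 0.18399134 * 20.389222 = 0.2814 ms


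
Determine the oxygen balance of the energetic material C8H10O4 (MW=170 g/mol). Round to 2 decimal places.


OB = -1600 * (2C + H/2 - O) / MW
Inner = 2*8 + 10/2 - 4 = 17.00
OB = -1600 * 17.00 / 170 = -160.00%


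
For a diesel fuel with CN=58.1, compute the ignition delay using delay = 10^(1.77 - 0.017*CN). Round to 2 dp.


delay = 10^(1.77 - 0.017*CN)
Exponent = 1.77 - 0.017*58.1 = 0.7823
delay = 10^0.7823 = 6.06 ms


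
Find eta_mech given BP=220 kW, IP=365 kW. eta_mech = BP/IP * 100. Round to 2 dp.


eta_mech = (BP / IP) * 100
Ratio = 220 / 365 = 0.6027
eta_mech = 0.6027 * 100 = 60.27%


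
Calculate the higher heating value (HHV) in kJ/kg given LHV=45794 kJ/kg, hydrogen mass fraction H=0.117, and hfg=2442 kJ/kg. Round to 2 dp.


HHV = LHV + hfg * 9 * H
Water addition = 2442 * 9 * 0.117 = 2571.426 kJ/kg
HHV = 45794 + 2571.426 = 48365.43 kJ/kg


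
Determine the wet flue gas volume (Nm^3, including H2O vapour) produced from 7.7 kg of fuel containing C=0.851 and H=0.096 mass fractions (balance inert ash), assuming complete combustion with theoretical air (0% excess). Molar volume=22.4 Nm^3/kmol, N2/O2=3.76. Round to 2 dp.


Per kg fuel: CO2 = (C/12 kmol)*22.4 = (0.851/12)*22.4 = 1.58853 Nm^3
Per kg fuel: H2O = (H/2 kmol)*22.4 = (0.096/2)*22.4 = 1.07520 Nm^3
O2 needed per kg fuel = C/12 + H/4 = 0.851/12 + 0.096/4 = 0.09491667 kmol
Per kg fuel: N2 = O2*3.76*22.4 = 0.09491667*3.76*22.4 = 7.99426 Nm^3
Total per kg = 1.58853 + 1.07520 + 7.99426 = 10.65799 Nm^3
Total = 10.65799 * 7.7 = 82.07 Nm^3


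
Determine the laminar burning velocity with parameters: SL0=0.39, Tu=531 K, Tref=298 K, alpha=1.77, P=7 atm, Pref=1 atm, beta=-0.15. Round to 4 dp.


SL = SL0 * (Tu/Tref)^alpha * (P/Pref)^beta
T ratio = 531/298 = 1.78187919
(T ratio)^alpha = 1.78187919^1.77 = 2.780062
(P/Pref)^beta = 7^(-0.15) = 0.746853
SL = 0.39 * 2.780062 * 0.746853 = 0.8098 m/s


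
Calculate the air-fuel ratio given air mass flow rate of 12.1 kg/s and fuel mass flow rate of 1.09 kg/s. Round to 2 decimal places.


AFR = m_air / m_fuel
AFR = 12.1 / 1.09 = 11.10


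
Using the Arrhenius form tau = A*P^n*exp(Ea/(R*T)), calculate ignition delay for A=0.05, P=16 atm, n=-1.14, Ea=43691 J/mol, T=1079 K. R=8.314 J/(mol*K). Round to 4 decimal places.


tau = A * P^n * exp(Ea/(R*T))
P^n = 16^(-1.14) = 0.04239389
Ea/(R*T) = 43691/(8.314*1079) = 4.870354
exp(Ea/(R*T)) = 130.367046
tau = 0.05 * 0.04239389 * 130.367046 = 0.2763 ms


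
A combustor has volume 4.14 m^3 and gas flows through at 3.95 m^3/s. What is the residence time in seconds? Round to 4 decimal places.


tau = V / Q_flow
tau = 4.14 / 3.95 = 1.0481 s


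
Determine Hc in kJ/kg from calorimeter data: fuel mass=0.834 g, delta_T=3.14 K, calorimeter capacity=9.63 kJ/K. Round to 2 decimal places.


Hc = C_cal * delta_T / m_fuel
Q_released = 9.63 * 3.14 = 30.2382 kJ
m_fuel = 0.834 g = 0.834/1000 kg = 0.000834 kg
Hc = 30.2382 / 0.000834 = 36256.83 kJ/kg


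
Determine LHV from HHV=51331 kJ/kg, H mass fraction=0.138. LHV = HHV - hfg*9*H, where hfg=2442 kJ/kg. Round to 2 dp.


LHV = HHV - hfg * 9 * H
Water correction = 2442 * 9 * 0.138 = 3032.964 kJ/kg
LHV = 51331 - 3032.964 = 48298.04 kJ/kg


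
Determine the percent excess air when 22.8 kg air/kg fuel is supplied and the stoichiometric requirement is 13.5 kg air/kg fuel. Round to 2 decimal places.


Excess air = actual - stoichiometric = 22.8 - 13.5 = 9.30 kg/kg fuel
Excess air % = (excess / stoich) * 100 = (9.30 / 13.5) * 100 = 68.89%


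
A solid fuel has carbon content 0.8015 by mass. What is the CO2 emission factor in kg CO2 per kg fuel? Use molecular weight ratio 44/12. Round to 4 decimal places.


EF = C_frac * (M_CO2 / M_C)
EF = 0.8015 * (44/12)
EF = 0.8015 * 3.666667 = 2.9388 kg_CO2/kg_fuel


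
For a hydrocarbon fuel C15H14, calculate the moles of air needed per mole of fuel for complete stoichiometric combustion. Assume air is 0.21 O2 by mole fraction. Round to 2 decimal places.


Balanced combustion: C15H14 + 18.5 O2 -> 15 CO2 + 7 H2O
O2 needed = C + H/4 = 15 + 14/4 = 18.50 moles
Air moles = O2 / 0.21 = 18.50 / 0.21 = 88.10 moles air


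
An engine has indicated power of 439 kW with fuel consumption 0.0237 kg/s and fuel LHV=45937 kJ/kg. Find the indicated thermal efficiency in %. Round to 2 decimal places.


eta_ith = (IP / (mf * LHV)) * 100
Denominator = 0.0237 * 45937 = 1088.7069 kW
eta_ith = (439 / 1088.7069) * 100 = 40.32%


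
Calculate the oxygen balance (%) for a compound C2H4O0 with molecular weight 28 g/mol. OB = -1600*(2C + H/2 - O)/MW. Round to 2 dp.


OB = -1600 * (2C + H/2 - O) / MW
Inner = 2*2 + 4/2 - 0 = 6.00
OB = -1600 * 6.00 / 28 = -342.86%


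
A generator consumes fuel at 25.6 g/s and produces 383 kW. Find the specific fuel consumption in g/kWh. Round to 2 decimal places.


SFC = (mf / BP) * 3600
Rate = 25.6 / 383 = 0.066841 g/(s*kW)
SFC = 0.066841 * 3600 = 240.63 g/kWh


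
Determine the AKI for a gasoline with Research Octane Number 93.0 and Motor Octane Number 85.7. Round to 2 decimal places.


AKI = (RON + MON) / 2
AKI = (93.0 + 85.7) / 2
AKI = 178.7 / 2 = 89.35


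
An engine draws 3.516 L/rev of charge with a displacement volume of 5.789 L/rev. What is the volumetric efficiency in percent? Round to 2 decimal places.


eta_v = (V_actual / V_disp) * 100
Ratio = 3.516 / 5.789 = 0.6074
eta_v = 0.6074 * 100 = 60.74%


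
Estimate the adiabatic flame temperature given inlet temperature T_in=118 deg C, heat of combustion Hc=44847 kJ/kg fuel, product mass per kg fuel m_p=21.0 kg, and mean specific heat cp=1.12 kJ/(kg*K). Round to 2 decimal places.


T_ad = T_in + Hc / (m_p * cp)
Denominator = 21.0 * 1.12 = 23.5200
Temperature rise = 44847 / 23.5200 = 1906.76 K
T_ad = 118 + 1906.76 = 2024.76 deg C


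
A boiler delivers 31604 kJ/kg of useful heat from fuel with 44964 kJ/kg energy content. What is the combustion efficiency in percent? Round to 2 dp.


Efficiency = (Q_useful / Q_fuel) * 100
Efficiency = (31604 / 44964) * 100
Efficiency = 0.7029 * 100 = 70.29%


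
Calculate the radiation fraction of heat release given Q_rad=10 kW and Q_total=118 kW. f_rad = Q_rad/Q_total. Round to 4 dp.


f_rad = Q_rad / Q_total
f_rad = 10 / 118 = 0.0847


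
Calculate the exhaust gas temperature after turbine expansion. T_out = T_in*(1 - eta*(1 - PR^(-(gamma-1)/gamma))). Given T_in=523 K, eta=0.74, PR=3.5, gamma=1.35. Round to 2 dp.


T_out = T_in * (1 - eta * (1 - PR^(-(gamma-1)/gamma)))
Exponent = -(1.35-1)/1.35 = -0.25925926
PR^exp = 3.5^(-0.25925926) = 0.72267881
Factor = 1 - 0.74*(1 - 0.72267881) = 0.79478232
T_out = 523 * 0.79478232 = 415.67 K


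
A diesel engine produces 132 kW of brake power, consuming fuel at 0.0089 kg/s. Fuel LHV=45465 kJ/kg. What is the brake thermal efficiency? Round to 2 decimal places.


eta_BTE = (BP / (mf * LHV)) * 100
Denominator = 0.0089 * 45465 = 404.6385 kW
eta_BTE = (132 / 404.6385) * 100 = 32.62%


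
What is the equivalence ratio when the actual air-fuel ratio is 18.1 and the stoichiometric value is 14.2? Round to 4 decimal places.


phi = AFR_stoich / AFR_actual
phi = 14.2 / 18.1 = 0.7845


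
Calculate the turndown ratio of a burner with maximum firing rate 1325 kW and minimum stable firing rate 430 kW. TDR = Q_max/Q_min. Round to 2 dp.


TDR = Q_max / Q_min
TDR = 1325 / 430 = 3.08


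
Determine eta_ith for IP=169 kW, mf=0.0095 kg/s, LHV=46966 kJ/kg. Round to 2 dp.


eta_ith = (IP / (mf * LHV)) * 100
Denominator = 0.0095 * 46966 = 446.1770 kW
eta_ith = (169 / 446.1770) * 100 = 37.88%


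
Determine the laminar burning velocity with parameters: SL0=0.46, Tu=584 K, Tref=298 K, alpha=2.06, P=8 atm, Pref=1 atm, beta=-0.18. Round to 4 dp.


SL = SL0 * (Tu/Tref)^alpha * (P/Pref)^beta
T ratio = 584/298 = 1.95973154
(T ratio)^alpha = 1.95973154^2.06 = 3.998757
(P/Pref)^beta = 8^(-0.18) = 0.687771
SL = 0.46 * 3.998757 * 0.687771 = 1.2651 m/s


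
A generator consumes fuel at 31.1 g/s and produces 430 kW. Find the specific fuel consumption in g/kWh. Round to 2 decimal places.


SFC = (mf / BP) * 3600
Rate = 31.1 / 430 = 0.072326 g/(s*kW)
SFC = 0.072326 * 3600 = 260.37 g/kWh


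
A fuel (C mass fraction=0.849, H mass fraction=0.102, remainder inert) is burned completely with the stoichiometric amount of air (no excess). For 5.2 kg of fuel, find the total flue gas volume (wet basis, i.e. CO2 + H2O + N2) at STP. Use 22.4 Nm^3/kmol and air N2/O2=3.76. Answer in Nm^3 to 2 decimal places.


Per kg fuel: CO2 = (C/12 kmol)*22.4 = (0.849/12)*22.4 = 1.58480 Nm^3
Per kg fuel: H2O = (H/2 kmol)*22.4 = (0.102/2)*22.4 = 1.14240 Nm^3
O2 needed per kg fuel = C/12 + H/4 = 0.849/12 + 0.102/4 = 0.09625000 kmol
Per kg fuel: N2 = O2*3.76*22.4 = 0.09625000*3.76*22.4 = 8.10656 Nm^3
Total per kg = 1.58480 + 1.14240 + 8.10656 = 10.83376 Nm^3
Total = 10.83376 * 5.2 = 56.34 Nm^3


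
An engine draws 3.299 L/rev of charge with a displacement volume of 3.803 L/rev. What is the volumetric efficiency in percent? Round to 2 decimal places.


eta_v = (V_actual / V_disp) * 100
Ratio = 3.299 / 3.803 = 0.8675
eta_v = 0.8675 * 100 = 86.75%


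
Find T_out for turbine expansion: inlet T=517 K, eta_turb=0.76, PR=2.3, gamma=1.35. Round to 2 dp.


T_out = T_in * (1 - eta * (1 - PR^(-(gamma-1)/gamma)))
Exponent = -(1.35-1)/1.35 = -0.25925926
PR^exp = 2.3^(-0.25925926) = 0.80578413
Factor = 1 - 0.76*(1 - 0.80578413) = 0.85239594
T_out = 517 * 0.85239594 = 440.69 K


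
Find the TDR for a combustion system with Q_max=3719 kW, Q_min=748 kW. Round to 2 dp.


TDR = Q_max / Q_min
TDR = 3719 / 748 = 4.97


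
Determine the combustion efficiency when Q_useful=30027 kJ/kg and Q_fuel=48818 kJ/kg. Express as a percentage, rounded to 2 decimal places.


Efficiency = (Q_useful / Q_fuel) * 100
Efficiency = (30027 / 48818) * 100
Efficiency = 0.6151 * 100 = 61.51%


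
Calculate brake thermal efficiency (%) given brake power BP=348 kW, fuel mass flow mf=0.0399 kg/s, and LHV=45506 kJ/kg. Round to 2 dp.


eta_BTE = (BP / (mf * LHV)) * 100
Denominator = 0.0399 * 45506 = 1815.6894 kW
eta_BTE = (348 / 1815.6894) * 100 = 19.17%


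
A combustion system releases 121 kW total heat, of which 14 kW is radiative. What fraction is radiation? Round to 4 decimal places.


f_rad = Q_rad / Q_total
f_rad = 14 / 121 = 0.1157


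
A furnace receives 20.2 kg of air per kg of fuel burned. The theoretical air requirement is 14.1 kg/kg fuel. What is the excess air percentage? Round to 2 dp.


Excess air = actual - stoichiometric = 20.2 - 14.1 = 6.10 kg/kg fuel
Excess air % = (excess / stoich) * 100 = (6.10 / 14.1) * 100 = 43.26%


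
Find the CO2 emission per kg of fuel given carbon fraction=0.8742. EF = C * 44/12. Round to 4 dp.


EF = C_frac * (M_CO2 / M_C)
EF = 0.8742 * (44/12)
EF = 0.8742 * 3.666667 = 3.2054 kg_CO2/kg_fuel


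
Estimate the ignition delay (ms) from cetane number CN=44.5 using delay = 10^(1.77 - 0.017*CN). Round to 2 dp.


delay = 10^(1.77 - 0.017*CN)
Exponent = 1.77 - 0.017*44.5 = 1.0135
delay = 10^1.0135 = 10.32 ms


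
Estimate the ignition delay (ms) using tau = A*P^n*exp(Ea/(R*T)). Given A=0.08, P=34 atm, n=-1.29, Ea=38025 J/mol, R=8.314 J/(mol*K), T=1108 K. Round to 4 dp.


tau = A * P^n * exp(Ea/(R*T))
P^n = 34^(-1.29) = 0.01057772
Ea/(R*T) = 38025/(8.314*1108) = 4.127808
exp(Ea/(R*T)) = 62.041751
tau = 0.08 * 0.01057772 * 62.041751 = 0.0525 ms


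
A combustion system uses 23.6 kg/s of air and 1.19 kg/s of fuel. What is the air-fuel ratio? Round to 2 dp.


AFR = m_air / m_fuel
AFR = 23.6 / 1.19 = 19.83


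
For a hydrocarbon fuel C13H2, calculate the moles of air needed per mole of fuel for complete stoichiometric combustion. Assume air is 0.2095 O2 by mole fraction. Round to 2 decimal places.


Balanced combustion: C13H2 + 13.5 O2 -> 13 CO2 + 1 H2O
O2 needed = C + H/4 = 13 + 2/4 = 13.50 moles
Air moles = O2 / 0.2095 = 13.50 / 0.2095 = 64.44 moles air


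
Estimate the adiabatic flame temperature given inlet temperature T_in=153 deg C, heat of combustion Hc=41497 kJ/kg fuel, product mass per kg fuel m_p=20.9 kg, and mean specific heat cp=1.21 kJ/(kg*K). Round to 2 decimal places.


T_ad = T_in + Hc / (m_p * cp)
Denominator = 20.9 * 1.21 = 25.2890
Temperature rise = 41497 / 25.2890 = 1640.91 K
T_ad = 153 + 1640.91 = 1793.91 deg C


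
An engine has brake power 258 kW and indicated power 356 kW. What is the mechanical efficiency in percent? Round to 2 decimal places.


eta_mech = (BP / IP) * 100
Ratio = 258 / 356 = 0.7247
eta_mech = 0.7247 * 100 = 72.47%


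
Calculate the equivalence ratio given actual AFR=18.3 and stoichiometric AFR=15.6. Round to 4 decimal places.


phi = AFR_stoich / AFR_actual
phi = 15.6 / 18.3 = 0.8525


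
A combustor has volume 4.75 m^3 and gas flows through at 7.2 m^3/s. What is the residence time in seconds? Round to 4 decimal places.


tau = V / Q_flow
tau = 4.75 / 7.2 = 0.6597 s


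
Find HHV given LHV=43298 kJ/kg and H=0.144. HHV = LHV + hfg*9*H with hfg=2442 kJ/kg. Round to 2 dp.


HHV = LHV + hfg * 9 * H
Water addition = 2442 * 9 * 0.144 = 3164.832 kJ/kg
HHV = 43298 + 3164.832 = 46462.83 kJ/kg


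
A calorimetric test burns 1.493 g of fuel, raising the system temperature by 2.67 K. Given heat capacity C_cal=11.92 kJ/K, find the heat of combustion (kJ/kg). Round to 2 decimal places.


Hc = C_cal * delta_T / m_fuel
Q_released = 11.92 * 2.67 = 31.8264 kJ
m_fuel = 1.493 g = 1.493/1000 kg = 0.001493 kg
Hc = 31.8264 / 0.001493 = 21317.08 kJ/kg


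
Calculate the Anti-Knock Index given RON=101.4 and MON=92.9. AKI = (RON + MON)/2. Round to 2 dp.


AKI = (RON + MON) / 2
AKI = (101.4 + 92.9) / 2
AKI = 194.3 / 2 = 97.15


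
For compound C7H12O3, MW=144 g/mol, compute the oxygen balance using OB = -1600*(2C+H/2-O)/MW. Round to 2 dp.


OB = -1600 * (2C + H/2 - O) / MW
Inner = 2*7 + 12/2 - 3 = 17.00
OB = -1600 * 17.00 / 144 = -188.89%


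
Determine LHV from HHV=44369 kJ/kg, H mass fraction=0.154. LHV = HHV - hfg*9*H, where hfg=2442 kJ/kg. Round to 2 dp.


LHV = HHV - hfg * 9 * H
Water correction = 2442 * 9 * 0.154 = 3384.612 kJ/kg
LHV = 44369 - 3384.612 = 40984.39 kJ/kg


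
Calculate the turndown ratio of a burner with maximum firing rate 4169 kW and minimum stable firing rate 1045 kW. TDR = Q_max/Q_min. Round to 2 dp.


TDR = Q_max / Q_min
TDR = 4169 / 1045 = 3.99


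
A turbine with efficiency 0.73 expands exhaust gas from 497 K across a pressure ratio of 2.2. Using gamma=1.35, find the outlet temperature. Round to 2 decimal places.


T_out = T_in * (1 - eta * (1 - PR^(-(gamma-1)/gamma)))
Exponent = -(1.35-1)/1.35 = -0.25925926
PR^exp = 2.2^(-0.25925926) = 0.81512413
Factor = 1 - 0.73*(1 - 0.81512413) = 0.86504061
T_out = 497 * 0.86504061 = 429.93 K


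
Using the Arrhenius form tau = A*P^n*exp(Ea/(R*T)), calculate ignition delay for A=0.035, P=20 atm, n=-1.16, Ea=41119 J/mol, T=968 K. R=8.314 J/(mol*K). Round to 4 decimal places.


tau = A * P^n * exp(Ea/(R*T))
P^n = 20^(-1.16) = 0.03096030
Ea/(R*T) = 41119/(8.314*968) = 5.109250
exp(Ea/(R*T)) = 165.546174
tau = 0.035 * 0.03096030 * 165.546174 = 0.1794 ms


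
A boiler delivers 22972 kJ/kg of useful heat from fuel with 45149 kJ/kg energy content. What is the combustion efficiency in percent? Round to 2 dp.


Efficiency = (Q_useful / Q_fuel) * 100
Efficiency = (22972 / 45149) * 100
Efficiency = 0.5088 * 100 = 50.88%


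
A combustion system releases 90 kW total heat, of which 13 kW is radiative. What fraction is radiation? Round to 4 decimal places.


f_rad = Q_rad / Q_total
f_rad = 13 / 90 = 0.1444


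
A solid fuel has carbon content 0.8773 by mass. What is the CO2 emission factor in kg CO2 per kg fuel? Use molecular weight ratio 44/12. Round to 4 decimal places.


EF = C_frac * (M_CO2 / M_C)
EF = 0.8773 * (44/12)
EF = 0.8773 * 3.666667 = 3.2168 kg_CO2/kg_fuel


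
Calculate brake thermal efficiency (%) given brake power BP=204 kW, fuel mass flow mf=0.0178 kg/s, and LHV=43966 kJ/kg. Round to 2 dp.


eta_BTE = (BP / (mf * LHV)) * 100
Denominator = 0.0178 * 43966 = 782.5948 kW
eta_BTE = (204 / 782.5948) * 100 = 26.07%


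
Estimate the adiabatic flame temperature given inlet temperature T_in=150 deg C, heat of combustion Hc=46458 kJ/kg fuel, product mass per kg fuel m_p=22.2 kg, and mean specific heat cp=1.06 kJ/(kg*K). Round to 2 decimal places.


T_ad = T_in + Hc / (m_p * cp)
Denominator = 22.2 * 1.06 = 23.5320
Temperature rise = 46458 / 23.5320 = 1974.25 K
T_ad = 150 + 1974.25 = 2124.25 deg C


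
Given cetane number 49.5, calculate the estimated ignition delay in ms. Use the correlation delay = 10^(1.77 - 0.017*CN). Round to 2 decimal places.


delay = 10^(1.77 - 0.017*CN)
Exponent = 1.77 - 0.017*49.5 = 0.9285
delay = 10^0.9285 = 8.48 ms


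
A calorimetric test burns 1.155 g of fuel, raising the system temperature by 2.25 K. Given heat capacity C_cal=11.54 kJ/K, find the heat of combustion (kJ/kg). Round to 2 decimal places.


Hc = C_cal * delta_T / m_fuel
Q_released = 11.54 * 2.25 = 25.9650 kJ
m_fuel = 1.155 g = 1.155/1000 kg = 0.001155 kg
Hc = 25.9650 / 0.001155 = 22480.52 kJ/kg


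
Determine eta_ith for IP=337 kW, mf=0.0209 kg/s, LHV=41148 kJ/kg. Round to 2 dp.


eta_ith = (IP / (mf * LHV)) * 100
Denominator = 0.0209 * 41148 = 859.9932 kW
eta_ith = (337 / 859.9932) * 100 = 39.19%


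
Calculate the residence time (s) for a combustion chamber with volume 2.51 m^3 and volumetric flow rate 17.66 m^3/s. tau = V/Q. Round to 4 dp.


tau = V / Q_flow
tau = 2.51 / 17.66 = 0.1421 s


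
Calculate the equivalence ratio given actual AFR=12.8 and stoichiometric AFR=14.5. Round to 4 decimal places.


phi = AFR_stoich / AFR_actual
phi = 14.5 / 12.8 = 1.1328


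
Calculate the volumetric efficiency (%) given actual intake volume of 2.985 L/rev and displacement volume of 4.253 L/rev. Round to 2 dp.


eta_v = (V_actual / V_disp) * 100
Ratio = 2.985 / 4.253 = 0.7019
eta_v = 0.7019 * 100 = 70.19%


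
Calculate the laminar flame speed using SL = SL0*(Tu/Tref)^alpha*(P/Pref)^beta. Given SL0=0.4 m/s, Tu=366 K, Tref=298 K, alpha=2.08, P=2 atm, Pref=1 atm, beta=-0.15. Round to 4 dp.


SL = SL0 * (Tu/Tref)^alpha * (P/Pref)^beta
T ratio = 366/298 = 1.22818792
(T ratio)^alpha = 1.22818792^2.08 = 1.533454
(P/Pref)^beta = 2^(-0.15) = 0.901250
SL = 0.4 * 1.533454 * 0.901250 = 0.5528 m/s


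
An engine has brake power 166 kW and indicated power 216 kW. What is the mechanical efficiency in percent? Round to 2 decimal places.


eta_mech = (BP / IP) * 100
Ratio = 166 / 216 = 0.7685
eta_mech = 0.7685 * 100 = 76.85%


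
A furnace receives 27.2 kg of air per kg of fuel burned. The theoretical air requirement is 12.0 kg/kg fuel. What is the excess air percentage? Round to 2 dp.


Excess air = actual - stoichiometric = 27.2 - 12.0 = 15.20 kg/kg fuel
Excess air % = (excess / stoich) * 100 = (15.20 / 12.0) * 100 = 126.67%


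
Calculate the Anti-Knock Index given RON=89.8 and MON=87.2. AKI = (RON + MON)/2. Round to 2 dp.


AKI = (RON + MON) / 2
AKI = (89.8 + 87.2) / 2
AKI = 177.0 / 2 = 88.50


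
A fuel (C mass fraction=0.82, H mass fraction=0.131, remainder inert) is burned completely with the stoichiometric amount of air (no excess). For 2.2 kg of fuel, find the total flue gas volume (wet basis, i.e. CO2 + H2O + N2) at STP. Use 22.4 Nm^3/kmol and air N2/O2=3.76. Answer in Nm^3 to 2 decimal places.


Per kg fuel: CO2 = (C/12 kmol)*22.4 = (0.82/12)*22.4 = 1.53067 Nm^3
Per kg fuel: H2O = (H/2 kmol)*22.4 = (0.131/2)*22.4 = 1.46720 Nm^3
O2 needed per kg fuel = C/12 + H/4 = 0.82/12 + 0.131/4 = 0.10108333 kmol
Per kg fuel: N2 = O2*3.76*22.4 = 0.10108333*3.76*22.4 = 8.51364 Nm^3
Total per kg = 1.53067 + 1.46720 + 8.51364 = 11.51151 Nm^3
Total = 11.51151 * 2.2 = 25.33 Nm^3


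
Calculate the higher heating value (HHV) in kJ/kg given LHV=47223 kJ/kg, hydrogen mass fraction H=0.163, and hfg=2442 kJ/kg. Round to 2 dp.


HHV = LHV + hfg * 9 * H
Water addition = 2442 * 9 * 0.163 = 3582.414 kJ/kg
HHV = 47223 + 3582.414 = 50805.41 kJ/kg


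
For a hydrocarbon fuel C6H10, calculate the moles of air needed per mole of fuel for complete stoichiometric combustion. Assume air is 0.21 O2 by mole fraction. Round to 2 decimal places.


Balanced combustion: C6H10 + 8.5 O2 -> 6 CO2 + 5 H2O
O2 needed = C + H/4 = 6 + 10/4 = 8.50 moles
Air moles = O2 / 0.21 = 8.50 / 0.21 = 40.48 moles air


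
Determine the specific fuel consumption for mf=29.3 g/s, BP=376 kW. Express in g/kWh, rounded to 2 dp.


SFC = (mf / BP) * 3600
Rate = 29.3 / 376 = 0.077926 g/(s*kW)
SFC = 0.077926 * 3600 = 280.53 g/kWh


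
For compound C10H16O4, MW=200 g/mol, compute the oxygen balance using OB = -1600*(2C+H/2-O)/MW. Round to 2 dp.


OB = -1600 * (2C + H/2 - O) / MW
Inner = 2*10 + 16/2 - 4 = 24.00
OB = -1600 * 24.00 / 200 = -192.00%


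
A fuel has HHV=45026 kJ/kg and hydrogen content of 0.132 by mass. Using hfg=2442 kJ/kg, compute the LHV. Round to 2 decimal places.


LHV = HHV - hfg * 9 * H
Water correction = 2442 * 9 * 0.132 = 2901.096 kJ/kg
LHV = 45026 - 2901.096 = 42124.90 kJ/kg
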